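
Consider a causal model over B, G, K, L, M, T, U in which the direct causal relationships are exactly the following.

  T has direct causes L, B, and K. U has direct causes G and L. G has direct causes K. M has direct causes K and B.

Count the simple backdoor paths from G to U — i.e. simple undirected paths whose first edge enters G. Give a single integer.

A backdoor path from G to U is any simple undirected path whose first edge points into G (i.e. leaves G via a parent).
Parents of G: {K}.
Enumerating:
  P1: G <- K -> T <- L -> U
  P2: G <- K -> M <- B -> T <- L -> U
That exhausts the simple backdoor paths. Count: 2.

2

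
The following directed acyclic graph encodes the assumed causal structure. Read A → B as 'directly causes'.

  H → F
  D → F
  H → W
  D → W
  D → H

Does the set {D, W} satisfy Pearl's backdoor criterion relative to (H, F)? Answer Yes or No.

Backdoor paths from H to F (paths whose first edge points into H):
  P1: H <- D -> F
Condition 1 (no descendant of H in the set): FAILS — W is a descendant of H.
Condition 2 (every backdoor path blocked by {D, W}):
  P1: blocked at fork node D ∈ conditioning set.
{D, W} does not satisfy the backdoor criterion.

No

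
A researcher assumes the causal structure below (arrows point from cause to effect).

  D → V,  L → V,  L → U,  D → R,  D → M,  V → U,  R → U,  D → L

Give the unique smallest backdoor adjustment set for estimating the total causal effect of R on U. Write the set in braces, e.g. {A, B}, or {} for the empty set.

Variables eligible for adjustment (non-descendants of R, excluding R and U): {D, L, M, V}.
Backdoor paths from R to U:
  P1: R <- D -> L -> V -> U
  P2: R <- D -> L -> U
  P3: R <- D -> V <- L -> U
  P4: R <- D -> V -> U
The empty set is not sufficient: P1 (R <- D -> L -> V -> U) has no collider blocking it and no conditioned non-collider, so it is open.
Try {D}:
  P1: blocked at fork node D ∈ conditioning set.
  P2: blocked at fork node D ∈ conditioning set.
  P3: blocked at fork node D ∈ conditioning set.
  P4: blocked at fork node D ∈ conditioning set.
{D} contains no descendant of R and blocks every backdoor path.
No other singleton works — e.g. {L} leaves P4 open — so {D} is the unique smallest valid adjustment set.

{D}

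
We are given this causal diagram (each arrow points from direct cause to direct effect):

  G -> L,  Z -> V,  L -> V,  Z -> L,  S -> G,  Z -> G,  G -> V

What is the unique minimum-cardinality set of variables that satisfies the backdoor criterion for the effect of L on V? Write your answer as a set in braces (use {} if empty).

Variables eligible for adjustment (non-descendants of L, excluding L and V): {G, S, Z}.
Backdoor paths from L to V:
  P1: L <- Z -> G -> V
  P2: L <- Z -> V
  P3: L <- G <- Z -> V
  P4: L <- G -> V
The empty set is not sufficient: P1 (L <- Z -> G -> V) has no collider blocking it and no conditioned non-collider, so it is open.
Try {G, Z}:
  P1: blocked at fork node Z ∈ conditioning set.
  P2: blocked at fork node Z ∈ conditioning set.
  P3: blocked at chain node G ∈ conditioning set.
  P4: blocked at fork node G ∈ conditioning set.
{G, Z} contains no descendant of L and blocks every backdoor path.
Every element of {G, Z} is needed (dropping G leaves P4 open; dropping Z leaves P2 open), so no proper subset is valid.
Among all size-2 subsets of the eligible variables, only {G, Z} blocks every backdoor path, so it is the unique smallest valid adjustment set.

{G, Z}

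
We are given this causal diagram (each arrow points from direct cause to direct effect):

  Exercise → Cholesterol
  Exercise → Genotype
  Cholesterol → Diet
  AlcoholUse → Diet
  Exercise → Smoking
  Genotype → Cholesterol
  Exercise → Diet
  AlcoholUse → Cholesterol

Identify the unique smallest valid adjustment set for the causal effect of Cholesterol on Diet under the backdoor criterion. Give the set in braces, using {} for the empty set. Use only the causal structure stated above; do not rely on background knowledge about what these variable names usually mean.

{AlcoholUse, Exercise}

Variables eligible for adjustment (non-descendants of Cholesterol, excluding Cholesterol and Diet): {AlcoholUse, Exercise, Genotype, Smoking}.
Backdoor paths from Cholesterol to Diet:
  P1: Cholesterol <- Exercise -> Diet
  P2: Cholesterol <- Genotype <- Exercise -> Diet
  P3: Cholesterol <- AlcoholUse -> Diet
The empty set is not sufficient: P1 (Cholesterol <- Exercise -> Diet) has no collider blocking it and no conditioned non-collider, so it is open.
Try {AlcoholUse, Exercise}:
  P1: blocked at fork node Exercise ∈ conditioning set.
  P2: blocked at fork node Exercise ∈ conditioning set.
  P3: blocked at fork node AlcoholUse ∈ conditioning set.
{AlcoholUse, Exercise} contains no descendant of Cholesterol and blocks every backdoor path.
Every element of {AlcoholUse, Exercise} is needed (dropping AlcoholUse leaves P3 open; dropping Exercise leaves P1 open), so no proper subset is valid.
Among all size-2 subsets of the eligible variables, only {AlcoholUse, Exercise} blocks every backdoor path, so it is the unique smallest valid adjustment set.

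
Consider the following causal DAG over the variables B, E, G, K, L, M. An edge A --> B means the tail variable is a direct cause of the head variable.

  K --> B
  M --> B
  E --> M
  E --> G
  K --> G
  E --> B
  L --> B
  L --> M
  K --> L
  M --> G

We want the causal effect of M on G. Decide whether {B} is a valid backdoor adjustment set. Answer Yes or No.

No

Backdoor paths from M to G (paths whose first edge points into M):
  P1: M <- L <- K -> G
  P2: M <- L <- K -> B <- E -> G
  P3: M <- L -> B <- K -> G
  P4: M <- L -> B <- E -> G
  P5: M <- E -> G
  P6: M <- E -> B <- K -> G
  P7: M <- E -> B <- L <- K -> G
Condition 1 (no descendant of M in the set): FAILS — B is a descendant of M.
Condition 2 (every backdoor path blocked by {B}):
  P1: open — no interior node is in the conditioning set.
  P2: open — collider(s) B are conditioned on (or have a conditioned descendant) and no non-collider on the path is in the set.
  P3: open — collider(s) B are conditioned on (or have a conditioned descendant) and no non-collider on the path is in the set.
  P4: open — collider(s) B are conditioned on (or have a conditioned descendant) and no non-collider on the path is in the set.
  P5: open — no interior node is in the conditioning set.
  P6: open — collider(s) B are conditioned on (or have a conditioned descendant) and no non-collider on the path is in the set.
  P7: open — collider(s) B are conditioned on (or have a conditioned descendant) and no non-collider on the path is in the set.
{B} does not satisfy the backdoor criterion.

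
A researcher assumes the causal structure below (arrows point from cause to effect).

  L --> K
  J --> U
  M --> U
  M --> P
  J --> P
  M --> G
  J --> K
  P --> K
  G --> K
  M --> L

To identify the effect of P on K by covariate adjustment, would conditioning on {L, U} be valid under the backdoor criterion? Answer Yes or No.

No

Backdoor paths from P to K (paths whose first edge points into P):
  P1: P <- J -> U <- M -> G -> K
  P2: P <- J -> U <- M -> L -> K
  P3: P <- J -> K
  P4: P <- M -> G -> K
  P5: P <- M -> U <- J -> K
  P6: P <- M -> L -> K
Condition 1 (no descendant of P in the set): holds — descendants of P are {K}; none are in {L, U}.
Condition 2 (every backdoor path blocked by {L, U}):
  P1: open — collider(s) U are conditioned on (or have a conditioned descendant) and no non-collider on the path is in the set.
  P2: blocked at chain node L ∈ conditioning set.
  P3: open — no interior node is in the conditioning set.
  P4: open — no interior node is in the conditioning set.
  P5: open — collider(s) U are conditioned on (or have a conditioned descendant) and no non-collider on the path is in the set.
  P6: blocked at chain node L ∈ conditioning set.
{L, U} does not satisfy the backdoor criterion.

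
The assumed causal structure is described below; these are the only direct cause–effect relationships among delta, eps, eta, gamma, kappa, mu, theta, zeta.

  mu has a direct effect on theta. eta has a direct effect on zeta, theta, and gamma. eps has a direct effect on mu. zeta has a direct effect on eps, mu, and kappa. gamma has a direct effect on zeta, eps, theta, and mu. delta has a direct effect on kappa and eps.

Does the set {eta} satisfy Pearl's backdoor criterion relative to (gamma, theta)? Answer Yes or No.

Yes

Backdoor paths from gamma to theta (paths whose first edge points into gamma):
  P1: gamma <- eta -> zeta -> kappa <- delta -> eps -> mu -> theta
  P2: gamma <- eta -> zeta -> eps -> mu -> theta
  P3: gamma <- eta -> zeta -> mu -> theta
  P4: gamma <- eta -> theta
Condition 1 (no descendant of gamma in the set): holds — descendants of gamma are {eps, kappa, mu, theta, zeta}; none are in {eta}.
Condition 2 (every backdoor path blocked by {eta}):
  P1: blocked at fork node eta ∈ conditioning set.
  P2: blocked at fork node eta ∈ conditioning set.
  P3: blocked at fork node eta ∈ conditioning set.
  P4: blocked at fork node eta ∈ conditioning set.
{eta} satisfies the backdoor criterion.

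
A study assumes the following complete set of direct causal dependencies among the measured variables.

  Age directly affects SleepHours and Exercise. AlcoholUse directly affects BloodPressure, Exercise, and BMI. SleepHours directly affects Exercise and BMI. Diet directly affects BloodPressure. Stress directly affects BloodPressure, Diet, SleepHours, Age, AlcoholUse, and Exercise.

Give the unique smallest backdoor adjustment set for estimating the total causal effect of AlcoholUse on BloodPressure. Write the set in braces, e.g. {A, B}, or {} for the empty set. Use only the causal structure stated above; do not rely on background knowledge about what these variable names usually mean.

{Stress}

Variables eligible for adjustment (non-descendants of AlcoholUse, excluding AlcoholUse and BloodPressure): {Age, Diet, SleepHours, Stress}.
Backdoor paths from AlcoholUse to BloodPressure:
  P1: AlcoholUse <- Stress -> Diet -> BloodPressure
  P2: AlcoholUse <- Stress -> BloodPressure
The empty set is not sufficient: P1 (AlcoholUse <- Stress -> Diet -> BloodPressure) has no collider blocking it and no conditioned non-collider, so it is open.
Try {Stress}:
  P1: blocked at fork node Stress ∈ conditioning set.
  P2: blocked at fork node Stress ∈ conditioning set.
{Stress} contains no descendant of AlcoholUse and blocks every backdoor path.
No other singleton works — e.g. {Diet} leaves P2 open — so {Stress} is the unique smallest valid adjustment set.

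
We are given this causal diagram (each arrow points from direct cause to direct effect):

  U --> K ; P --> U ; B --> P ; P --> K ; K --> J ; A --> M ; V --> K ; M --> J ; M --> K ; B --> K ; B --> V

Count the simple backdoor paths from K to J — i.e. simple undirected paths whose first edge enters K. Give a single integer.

A backdoor path from K to J is any simple undirected path whose first edge points into K (i.e. leaves K via a parent).
Parents of K: {B, M, P, U, V}.
Enumerating:
  P1: K <- M -> J
That exhausts the simple backdoor paths. Count: 1.

1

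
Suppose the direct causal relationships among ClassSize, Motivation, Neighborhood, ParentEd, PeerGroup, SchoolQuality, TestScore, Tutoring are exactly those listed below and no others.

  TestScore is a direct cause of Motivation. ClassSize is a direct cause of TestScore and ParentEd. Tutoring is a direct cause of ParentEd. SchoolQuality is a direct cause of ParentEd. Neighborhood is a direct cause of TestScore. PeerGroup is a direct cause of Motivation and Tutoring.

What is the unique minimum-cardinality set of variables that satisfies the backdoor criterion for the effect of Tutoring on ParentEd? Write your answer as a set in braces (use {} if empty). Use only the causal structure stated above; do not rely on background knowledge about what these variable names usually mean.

Variables eligible for adjustment (non-descendants of Tutoring, excluding Tutoring and ParentEd): {ClassSize, Motivation, Neighborhood, PeerGroup, SchoolQuality, TestScore}.
Backdoor paths from Tutoring to ParentEd:
  P1: Tutoring <- PeerGroup -> Motivation <- TestScore <- ClassSize -> ParentEd
Each backdoor path contains an unconditioned collider, so every path is already blocked with the empty conditioning set:
  P1: blocked at collider Motivation (neither it nor any descendant is in the conditioning set).
The empty set is therefore the unique smallest valid set.

{}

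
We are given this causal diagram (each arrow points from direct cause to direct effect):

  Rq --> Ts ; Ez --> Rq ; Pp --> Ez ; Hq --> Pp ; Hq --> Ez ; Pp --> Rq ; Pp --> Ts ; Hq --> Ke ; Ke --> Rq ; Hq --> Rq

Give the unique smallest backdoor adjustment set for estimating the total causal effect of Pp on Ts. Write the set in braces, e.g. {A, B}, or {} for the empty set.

Variables eligible for adjustment (non-descendants of Pp, excluding Pp and Ts): {Hq, Ke}.
Backdoor paths from Pp to Ts:
  P1: Pp <- Hq -> Ke -> Rq -> Ts
  P2: Pp <- Hq -> Ez -> Rq -> Ts
  P3: Pp <- Hq -> Rq -> Ts
The empty set is not sufficient: P1 (Pp <- Hq -> Ke -> Rq -> Ts) has no collider blocking it and no conditioned non-collider, so it is open.
Try {Hq}:
  P1: blocked at fork node Hq ∈ conditioning set.
  P2: blocked at fork node Hq ∈ conditioning set.
  P3: blocked at fork node Hq ∈ conditioning set.
{Hq} contains no descendant of Pp and blocks every backdoor path.
No other singleton works — e.g. {Ke} leaves P2 open — so {Hq} is the unique smallest valid adjustment set.

{Hq}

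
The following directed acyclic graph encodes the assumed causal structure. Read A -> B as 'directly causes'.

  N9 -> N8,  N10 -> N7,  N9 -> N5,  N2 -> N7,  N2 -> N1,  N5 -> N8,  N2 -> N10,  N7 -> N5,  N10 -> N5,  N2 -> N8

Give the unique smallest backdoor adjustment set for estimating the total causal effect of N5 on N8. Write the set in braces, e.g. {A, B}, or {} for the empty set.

{N2, N9}

Variables eligible for adjustment (non-descendants of N5, excluding N5 and N8): {N1, N10, N2, N7, N9}.
Backdoor paths from N5 to N8:
  P1: N5 <- N9 -> N8
  P2: N5 <- N10 <- N2 -> N8
  P3: N5 <- N10 -> N7 <- N2 -> N8
  P4: N5 <- N7 <- N2 -> N8
  P5: N5 <- N7 <- N10 <- N2 -> N8
The empty set is not sufficient: P1 (N5 <- N9 -> N8) has no collider blocking it and no conditioned non-collider, so it is open.
Try {N2, N9}:
  P1: blocked at fork node N9 ∈ conditioning set.
  P2: blocked at fork node N2 ∈ conditioning set.
  P3: blocked at collider N7 (neither it nor any descendant is in the conditioning set).
  P4: blocked at fork node N2 ∈ conditioning set.
  P5: blocked at fork node N2 ∈ conditioning set.
{N2, N9} contains no descendant of N5 and blocks every backdoor path.
Every element of {N2, N9} is needed (dropping N2 leaves P2 open; dropping N9 leaves P1 open), so no proper subset is valid.
Among all size-2 subsets of the eligible variables, only {N2, N9} blocks every backdoor path, so it is the unique smallest valid adjustment set.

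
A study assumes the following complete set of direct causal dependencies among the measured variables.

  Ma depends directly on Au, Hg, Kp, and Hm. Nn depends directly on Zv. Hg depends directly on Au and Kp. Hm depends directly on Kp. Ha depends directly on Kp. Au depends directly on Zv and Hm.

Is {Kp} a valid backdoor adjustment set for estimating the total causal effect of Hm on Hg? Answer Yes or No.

Yes

Backdoor paths from Hm to Hg (paths whose first edge points into Hm):
  P1: Hm <- Kp -> Hg
  P2: Hm <- Kp -> Ma <- Au -> Hg
  P3: Hm <- Kp -> Ma <- Hg
Condition 1 (no descendant of Hm in the set): holds — descendants of Hm are {Au, Hg, Ma}; none are in {Kp}.
Condition 2 (every backdoor path blocked by {Kp}):
  P1: blocked at fork node Kp ∈ conditioning set.
  P2: blocked at fork node Kp ∈ conditioning set.
  P3: blocked at fork node Kp ∈ conditioning set.
{Kp} satisfies the backdoor criterion.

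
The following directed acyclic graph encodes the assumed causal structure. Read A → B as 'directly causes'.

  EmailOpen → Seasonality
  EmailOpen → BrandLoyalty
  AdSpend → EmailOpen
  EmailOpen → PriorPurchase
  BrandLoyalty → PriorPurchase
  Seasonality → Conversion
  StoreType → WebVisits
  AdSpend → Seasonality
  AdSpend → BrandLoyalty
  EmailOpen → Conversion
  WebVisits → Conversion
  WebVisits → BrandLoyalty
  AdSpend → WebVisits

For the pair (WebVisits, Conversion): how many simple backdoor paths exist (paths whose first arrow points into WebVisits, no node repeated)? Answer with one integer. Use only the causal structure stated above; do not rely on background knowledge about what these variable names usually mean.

8

A backdoor path from WebVisits to Conversion is any simple undirected path whose first edge points into WebVisits (i.e. leaves WebVisits via a parent).
Parents of WebVisits: {AdSpend, StoreType}.
Enumerating:
  P1: WebVisits <- AdSpend -> EmailOpen -> Seasonality -> Conversion
  P2: WebVisits <- AdSpend -> EmailOpen -> Conversion
  P3: WebVisits <- AdSpend -> Seasonality <- EmailOpen -> Conversion
  P4: WebVisits <- AdSpend -> Seasonality -> Conversion
  P5: WebVisits <- AdSpend -> BrandLoyalty <- EmailOpen -> Seasonality -> Conversion
  P6: WebVisits <- AdSpend -> BrandLoyalty <- EmailOpen -> Conversion
  P7: WebVisits <- AdSpend -> BrandLoyalty -> PriorPurchase <- EmailOpen -> Seasonality -> Conversion
  P8: WebVisits <- AdSpend -> BrandLoyalty -> PriorPurchase <- EmailOpen -> Conversion
That exhausts the simple backdoor paths. Count: 8.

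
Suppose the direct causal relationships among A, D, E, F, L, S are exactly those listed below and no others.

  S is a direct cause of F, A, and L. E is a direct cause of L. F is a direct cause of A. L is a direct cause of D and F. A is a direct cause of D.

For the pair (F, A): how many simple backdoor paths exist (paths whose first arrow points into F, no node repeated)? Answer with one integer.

4

A backdoor path from F to A is any simple undirected path whose first edge points into F (i.e. leaves F via a parent).
Parents of F: {L, S}.
Enumerating:
  P1: F <- S -> L -> D <- A
  P2: F <- S -> A
  P3: F <- L <- S -> A
  P4: F <- L -> D <- A
That exhausts the simple backdoor paths. Count: 4.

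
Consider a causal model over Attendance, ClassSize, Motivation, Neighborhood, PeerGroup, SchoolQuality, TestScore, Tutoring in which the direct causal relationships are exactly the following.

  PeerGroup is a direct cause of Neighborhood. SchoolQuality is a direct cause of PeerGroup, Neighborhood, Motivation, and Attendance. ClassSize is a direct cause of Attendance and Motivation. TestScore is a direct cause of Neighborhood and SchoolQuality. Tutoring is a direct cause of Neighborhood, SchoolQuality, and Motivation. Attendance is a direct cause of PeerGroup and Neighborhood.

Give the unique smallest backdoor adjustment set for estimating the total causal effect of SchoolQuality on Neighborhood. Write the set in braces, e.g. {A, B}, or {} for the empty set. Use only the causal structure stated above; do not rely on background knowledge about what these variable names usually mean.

{TestScore, Tutoring}

Variables eligible for adjustment (non-descendants of SchoolQuality, excluding SchoolQuality and Neighborhood): {ClassSize, TestScore, Tutoring}.
Backdoor paths from SchoolQuality to Neighborhood:
  P1: SchoolQuality <- Tutoring -> Neighborhood
  P2: SchoolQuality <- Tutoring -> Motivation <- ClassSize -> Attendance -> PeerGroup -> Neighborhood
  P3: SchoolQuality <- Tutoring -> Motivation <- ClassSize -> Attendance -> Neighborhood
  P4: SchoolQuality <- TestScore -> Neighborhood
The empty set is not sufficient: P1 (SchoolQuality <- Tutoring -> Neighborhood) has no collider blocking it and no conditioned non-collider, so it is open.
Try {TestScore, Tutoring}:
  P1: blocked at fork node Tutoring ∈ conditioning set.
  P2: blocked at fork node Tutoring ∈ conditioning set.
  P3: blocked at fork node Tutoring ∈ conditioning set.
  P4: blocked at fork node TestScore ∈ conditioning set.
{TestScore, Tutoring} contains no descendant of SchoolQuality and blocks every backdoor path.
Every element of {TestScore, Tutoring} is needed (dropping TestScore leaves P4 open; dropping Tutoring leaves P1 open), so no proper subset is valid.
Among all size-2 subsets of the eligible variables, only {TestScore, Tutoring} blocks every backdoor path, so it is the unique smallest valid adjustment set.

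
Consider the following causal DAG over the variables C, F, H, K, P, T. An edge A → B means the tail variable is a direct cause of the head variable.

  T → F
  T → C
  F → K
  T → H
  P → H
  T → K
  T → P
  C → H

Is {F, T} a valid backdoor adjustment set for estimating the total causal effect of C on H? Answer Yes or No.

Yes

Backdoor paths from C to H (paths whose first edge points into C):
  P1: C <- T -> P -> H
  P2: C <- T -> H
Condition 1 (no descendant of C in the set): holds — descendants of C are {H}; none are in {F, T}.
Condition 2 (every backdoor path blocked by {F, T}):
  P1: blocked at fork node T ∈ conditioning set.
  P2: blocked at fork node T ∈ conditioning set.
{F, T} satisfies the backdoor criterion.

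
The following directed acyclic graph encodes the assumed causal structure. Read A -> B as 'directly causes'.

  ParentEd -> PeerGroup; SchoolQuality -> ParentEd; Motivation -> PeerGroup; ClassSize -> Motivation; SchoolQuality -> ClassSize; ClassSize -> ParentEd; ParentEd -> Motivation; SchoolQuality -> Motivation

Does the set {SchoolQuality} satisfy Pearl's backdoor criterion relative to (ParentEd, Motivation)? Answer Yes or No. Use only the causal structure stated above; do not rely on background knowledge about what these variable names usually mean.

Backdoor paths from ParentEd to Motivation (paths whose first edge points into ParentEd):
  P1: ParentEd <- SchoolQuality -> ClassSize -> Motivation
  P2: ParentEd <- SchoolQuality -> Motivation
  P3: ParentEd <- ClassSize <- SchoolQuality -> Motivation
  P4: ParentEd <- ClassSize -> Motivation
Condition 1 (no descendant of ParentEd in the set): holds — descendants of ParentEd are {Motivation, PeerGroup}; none are in {SchoolQuality}.
Condition 2 (every backdoor path blocked by {SchoolQuality}):
  P1: blocked at fork node SchoolQuality ∈ conditioning set.
  P2: blocked at fork node SchoolQuality ∈ conditioning set.
  P3: blocked at fork node SchoolQuality ∈ conditioning set.
  P4: open — no interior node is in the conditioning set.
{SchoolQuality} does not satisfy the backdoor criterion.

No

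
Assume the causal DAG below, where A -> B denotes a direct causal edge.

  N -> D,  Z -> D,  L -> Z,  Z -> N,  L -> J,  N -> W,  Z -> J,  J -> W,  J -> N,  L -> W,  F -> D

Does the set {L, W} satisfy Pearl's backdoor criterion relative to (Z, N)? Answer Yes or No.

No

Backdoor paths from Z to N (paths whose first edge points into Z):
  P1: Z <- L -> J -> N
  P2: Z <- L -> J -> W <- N
  P3: Z <- L -> W <- J -> N
  P4: Z <- L -> W <- N
Condition 1 (no descendant of Z in the set): FAILS — W is a descendant of Z.
Condition 2 (every backdoor path blocked by {L, W}):
  P1: blocked at fork node L ∈ conditioning set.
  P2: blocked at fork node L ∈ conditioning set.
  P3: blocked at fork node L ∈ conditioning set.
  P4: blocked at fork node L ∈ conditioning set.
{L, W} does not satisfy the backdoor criterion.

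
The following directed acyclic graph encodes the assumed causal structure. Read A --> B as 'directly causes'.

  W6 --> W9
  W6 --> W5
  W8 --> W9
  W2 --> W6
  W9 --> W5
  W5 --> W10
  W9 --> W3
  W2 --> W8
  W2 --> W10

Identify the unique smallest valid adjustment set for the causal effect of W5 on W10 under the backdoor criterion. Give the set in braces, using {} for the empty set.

Variables eligible for adjustment (non-descendants of W5, excluding W5 and W10): {W2, W3, W6, W8, W9}.
Backdoor paths from W5 to W10:
  P1: W5 <- W6 <- W2 -> W10
  P2: W5 <- W6 -> W9 <- W8 <- W2 -> W10
  P3: W5 <- W9 <- W6 <- W2 -> W10
  P4: W5 <- W9 <- W8 <- W2 -> W10
The empty set is not sufficient: P1 (W5 <- W6 <- W2 -> W10) has no collider blocking it and no conditioned non-collider, so it is open.
Try {W2}:
  P1: blocked at fork node W2 ∈ conditioning set.
  P2: blocked at collider W9 (neither it nor any descendant is in the conditioning set).
  P3: blocked at fork node W2 ∈ conditioning set.
  P4: blocked at fork node W2 ∈ conditioning set.
{W2} contains no descendant of W5 and blocks every backdoor path.
No other singleton works — e.g. {W6} leaves P4 open — so {W2} is the unique smallest valid adjustment set.

{W2}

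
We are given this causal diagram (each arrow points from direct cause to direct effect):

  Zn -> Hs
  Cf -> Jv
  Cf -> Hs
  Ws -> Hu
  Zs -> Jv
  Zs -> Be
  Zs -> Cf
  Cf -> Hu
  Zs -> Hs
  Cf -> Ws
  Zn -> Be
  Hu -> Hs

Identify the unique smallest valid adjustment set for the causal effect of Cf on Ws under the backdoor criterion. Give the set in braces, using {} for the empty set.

{}

Variables eligible for adjustment (non-descendants of Cf, excluding Cf and Ws): {Be, Zn, Zs}.
Backdoor paths from Cf to Ws:
  P1: Cf <- Zs -> Be <- Zn -> Hs <- Hu <- Ws
  P2: Cf <- Zs -> Hs <- Hu <- Ws
Each backdoor path contains an unconditioned collider, so every path is already blocked with the empty conditioning set:
  P1: blocked at collider Be (neither it nor any descendant is in the conditioning set).
  P2: blocked at collider Hs (neither it nor any descendant is in the conditioning set).
The empty set is therefore the unique smallest valid set.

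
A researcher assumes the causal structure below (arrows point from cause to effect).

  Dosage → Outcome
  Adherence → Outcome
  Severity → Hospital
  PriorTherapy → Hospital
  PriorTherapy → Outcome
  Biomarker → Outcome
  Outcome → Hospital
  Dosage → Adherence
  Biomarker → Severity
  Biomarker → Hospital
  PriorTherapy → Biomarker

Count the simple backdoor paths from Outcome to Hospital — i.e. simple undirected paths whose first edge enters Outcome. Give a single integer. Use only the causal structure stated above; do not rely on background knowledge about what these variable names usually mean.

A backdoor path from Outcome to Hospital is any simple undirected path whose first edge points into Outcome (i.e. leaves Outcome via a parent).
Parents of Outcome: {Adherence, Biomarker, Dosage, PriorTherapy}.
Enumerating:
  P1: Outcome <- PriorTherapy -> Biomarker -> Severity -> Hospital
  P2: Outcome <- PriorTherapy -> Biomarker -> Hospital
  P3: Outcome <- PriorTherapy -> Hospital
  P4: Outcome <- Biomarker <- PriorTherapy -> Hospital
  P5: Outcome <- Biomarker -> Severity -> Hospital
  P6: Outcome <- Biomarker -> Hospital
That exhausts the simple backdoor paths. Count: 6.

6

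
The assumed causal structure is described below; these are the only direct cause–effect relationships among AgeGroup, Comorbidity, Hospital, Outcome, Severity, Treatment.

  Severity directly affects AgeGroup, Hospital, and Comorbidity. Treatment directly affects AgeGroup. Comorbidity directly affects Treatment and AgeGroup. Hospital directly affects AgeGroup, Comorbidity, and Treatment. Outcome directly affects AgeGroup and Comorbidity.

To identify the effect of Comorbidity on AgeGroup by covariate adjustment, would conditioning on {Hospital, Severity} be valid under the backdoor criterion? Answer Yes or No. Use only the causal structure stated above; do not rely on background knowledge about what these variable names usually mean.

Backdoor paths from Comorbidity to AgeGroup (paths whose first edge points into Comorbidity):
  P1: Comorbidity <- Severity -> Hospital -> Treatment -> AgeGroup
  P2: Comorbidity <- Severity -> Hospital -> AgeGroup
  P3: Comorbidity <- Severity -> AgeGroup
  P4: Comorbidity <- Outcome -> AgeGroup
  P5: Comorbidity <- Hospital <- Severity -> AgeGroup
  P6: Comorbidity <- Hospital -> Treatment -> AgeGroup
  P7: Comorbidity <- Hospital -> AgeGroup
Condition 1 (no descendant of Comorbidity in the set): holds — descendants of Comorbidity are {AgeGroup, Treatment}; none are in {Hospital, Severity}.
Condition 2 (every backdoor path blocked by {Hospital, Severity}):
  P1: blocked at fork node Severity ∈ conditioning set.
  P2: blocked at fork node Severity ∈ conditioning set.
  P3: blocked at fork node Severity ∈ conditioning set.
  P4: open — no interior node is in the conditioning set.
  P5: blocked at chain node Hospital ∈ conditioning set.
  P6: blocked at fork node Hospital ∈ conditioning set.
  P7: blocked at fork node Hospital ∈ conditioning set.
{Hospital, Severity} does not satisfy the backdoor criterion.

No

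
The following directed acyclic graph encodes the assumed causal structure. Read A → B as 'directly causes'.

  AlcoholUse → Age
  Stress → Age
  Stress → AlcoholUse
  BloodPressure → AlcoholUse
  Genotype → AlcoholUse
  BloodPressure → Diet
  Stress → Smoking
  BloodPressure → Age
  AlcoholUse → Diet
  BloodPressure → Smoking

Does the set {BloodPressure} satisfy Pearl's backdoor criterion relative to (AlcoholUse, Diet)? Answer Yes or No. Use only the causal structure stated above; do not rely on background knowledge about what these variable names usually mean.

Backdoor paths from AlcoholUse to Diet (paths whose first edge points into AlcoholUse):
  P1: AlcoholUse <- Stress -> Smoking <- BloodPressure -> Diet
  P2: AlcoholUse <- Stress -> Age <- BloodPressure -> Diet
  P3: AlcoholUse <- BloodPressure -> Diet
Condition 1 (no descendant of AlcoholUse in the set): holds — descendants of AlcoholUse are {Age, Diet}; none are in {BloodPressure}.
Condition 2 (every backdoor path blocked by {BloodPressure}):
  P1: blocked at collider Smoking (neither it nor any descendant is in the conditioning set).
  P2: blocked at collider Age (neither it nor any descendant is in the conditioning set).
  P3: blocked at fork node BloodPressure ∈ conditioning set.
{BloodPressure} satisfies the backdoor criterion.

Yes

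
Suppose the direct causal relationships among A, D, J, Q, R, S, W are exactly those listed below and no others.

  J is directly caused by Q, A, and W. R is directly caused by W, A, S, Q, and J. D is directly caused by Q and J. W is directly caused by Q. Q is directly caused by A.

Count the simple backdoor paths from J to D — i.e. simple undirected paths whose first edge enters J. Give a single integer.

7

A backdoor path from J to D is any simple undirected path whose first edge points into J (i.e. leaves J via a parent).
Parents of J: {A, Q, W}.
Enumerating:
  P1: J <- A -> Q -> D
  P2: J <- A -> R <- Q -> D
  P3: J <- A -> R <- W <- Q -> D
  P4: J <- Q -> D
  P5: J <- W <- Q -> D
  P6: J <- W -> R <- A -> Q -> D
  P7: J <- W -> R <- Q -> D
That exhausts the simple backdoor paths. Count: 7.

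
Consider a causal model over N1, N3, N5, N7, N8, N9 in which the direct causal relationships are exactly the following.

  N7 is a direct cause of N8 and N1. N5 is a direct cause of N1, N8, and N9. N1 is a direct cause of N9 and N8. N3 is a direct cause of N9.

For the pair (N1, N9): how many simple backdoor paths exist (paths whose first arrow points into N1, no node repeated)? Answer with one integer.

A backdoor path from N1 to N9 is any simple undirected path whose first edge points into N1 (i.e. leaves N1 via a parent).
Parents of N1: {N5, N7}.
Enumerating:
  P1: N1 <- N5 -> N9
  P2: N1 <- N7 -> N8 <- N5 -> N9
That exhausts the simple backdoor paths. Count: 2.

2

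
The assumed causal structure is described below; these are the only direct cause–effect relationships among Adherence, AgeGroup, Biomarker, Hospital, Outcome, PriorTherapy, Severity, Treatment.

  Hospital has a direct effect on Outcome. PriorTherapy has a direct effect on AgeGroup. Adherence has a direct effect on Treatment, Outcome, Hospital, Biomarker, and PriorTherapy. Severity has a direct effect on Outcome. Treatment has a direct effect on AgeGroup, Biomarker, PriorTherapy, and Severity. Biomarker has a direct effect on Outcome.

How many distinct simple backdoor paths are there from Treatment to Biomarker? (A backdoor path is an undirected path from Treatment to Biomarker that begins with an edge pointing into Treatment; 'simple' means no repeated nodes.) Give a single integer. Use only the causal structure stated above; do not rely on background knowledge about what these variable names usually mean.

A backdoor path from Treatment to Biomarker is any simple undirected path whose first edge points into Treatment (i.e. leaves Treatment via a parent).
Parents of Treatment: {Adherence}.
Enumerating:
  P1: Treatment <- Adherence -> Hospital -> Outcome <- Biomarker
  P2: Treatment <- Adherence -> Biomarker
  P3: Treatment <- Adherence -> Outcome <- Biomarker
That exhausts the simple backdoor paths. Count: 3.

3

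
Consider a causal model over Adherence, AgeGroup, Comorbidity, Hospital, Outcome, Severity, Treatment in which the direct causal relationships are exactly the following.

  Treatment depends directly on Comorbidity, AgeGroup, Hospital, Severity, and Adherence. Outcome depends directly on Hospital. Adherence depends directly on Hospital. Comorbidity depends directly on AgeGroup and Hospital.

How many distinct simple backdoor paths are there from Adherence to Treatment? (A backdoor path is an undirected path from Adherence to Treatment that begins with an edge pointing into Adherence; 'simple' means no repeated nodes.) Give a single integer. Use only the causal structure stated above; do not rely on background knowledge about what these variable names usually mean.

A backdoor path from Adherence to Treatment is any simple undirected path whose first edge points into Adherence (i.e. leaves Adherence via a parent).
Parents of Adherence: {Hospital}.
Enumerating:
  P1: Adherence <- Hospital -> Comorbidity <- AgeGroup -> Treatment
  P2: Adherence <- Hospital -> Comorbidity -> Treatment
  P3: Adherence <- Hospital -> Treatment
That exhausts the simple backdoor paths. Count: 3.

3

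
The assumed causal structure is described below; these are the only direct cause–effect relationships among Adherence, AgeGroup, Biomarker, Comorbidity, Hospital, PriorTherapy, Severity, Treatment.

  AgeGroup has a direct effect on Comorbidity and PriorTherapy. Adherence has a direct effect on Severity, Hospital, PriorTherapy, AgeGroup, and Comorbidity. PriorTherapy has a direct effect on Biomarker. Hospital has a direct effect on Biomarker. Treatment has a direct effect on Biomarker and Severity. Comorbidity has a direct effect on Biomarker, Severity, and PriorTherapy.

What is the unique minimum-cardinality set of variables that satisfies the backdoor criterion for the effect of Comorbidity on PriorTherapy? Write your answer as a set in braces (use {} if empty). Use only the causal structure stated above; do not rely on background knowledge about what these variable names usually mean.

{Adherence, AgeGroup}

Variables eligible for adjustment (non-descendants of Comorbidity, excluding Comorbidity and PriorTherapy): {Adherence, AgeGroup, Hospital, Treatment}.
Backdoor paths from Comorbidity to PriorTherapy:
  P1: Comorbidity <- Adherence -> Hospital -> Biomarker <- PriorTherapy
  P2: Comorbidity <- Adherence -> AgeGroup -> PriorTherapy
  P3: Comorbidity <- Adherence -> PriorTherapy
  P4: Comorbidity <- Adherence -> Severity <- Treatment -> Biomarker <- PriorTherapy
  P5: Comorbidity <- AgeGroup <- Adherence -> Hospital -> Biomarker <- PriorTherapy
  P6: Comorbidity <- AgeGroup <- Adherence -> PriorTherapy
  P7: Comorbidity <- AgeGroup <- Adherence -> Severity <- Treatment -> Biomarker <- PriorTherapy
  P8: Comorbidity <- AgeGroup -> PriorTherapy
The empty set is not sufficient: P2 (Comorbidity <- Adherence -> AgeGroup -> PriorTherapy) has no collider blocking it and no conditioned non-collider, so it is open.
Try {Adherence, AgeGroup}:
  P1: blocked at fork node Adherence ∈ conditioning set.
  P2: blocked at fork node Adherence ∈ conditioning set.
  P3: blocked at fork node Adherence ∈ conditioning set.
  P4: blocked at fork node Adherence ∈ conditioning set.
  P5: blocked at chain node AgeGroup ∈ conditioning set.
  P6: blocked at chain node AgeGroup ∈ conditioning set.
  P7: blocked at chain node AgeGroup ∈ conditioning set.
  P8: blocked at fork node AgeGroup ∈ conditioning set.
{Adherence, AgeGroup} contains no descendant of Comorbidity and blocks every backdoor path.
Every element of {Adherence, AgeGroup} is needed (dropping Adherence leaves P3 open; dropping AgeGroup leaves P8 open), so no proper subset is valid.
Among all size-2 subsets of the eligible variables, only {Adherence, AgeGroup} blocks every backdoor path, so it is the unique smallest valid adjustment set.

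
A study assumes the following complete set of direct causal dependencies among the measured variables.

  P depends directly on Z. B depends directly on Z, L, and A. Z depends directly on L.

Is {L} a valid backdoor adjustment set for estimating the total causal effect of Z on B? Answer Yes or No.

Backdoor paths from Z to B (paths whose first edge points into Z):
  P1: Z <- L -> B
Condition 1 (no descendant of Z in the set): holds — descendants of Z are {B, P}; none are in {L}.
Condition 2 (every backdoor path blocked by {L}):
  P1: blocked at fork node L ∈ conditioning set.
{L} satisfies the backdoor criterion.

Yes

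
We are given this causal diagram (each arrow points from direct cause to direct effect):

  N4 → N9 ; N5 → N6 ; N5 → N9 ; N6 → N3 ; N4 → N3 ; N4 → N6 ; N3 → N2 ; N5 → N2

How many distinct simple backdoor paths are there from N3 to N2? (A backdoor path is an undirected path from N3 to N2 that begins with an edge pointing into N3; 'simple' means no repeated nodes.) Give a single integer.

4

A backdoor path from N3 to N2 is any simple undirected path whose first edge points into N3 (i.e. leaves N3 via a parent).
Parents of N3: {N4, N6}.
Enumerating:
  P1: N3 <- N4 -> N6 <- N5 -> N2
  P2: N3 <- N4 -> N9 <- N5 -> N2
  P3: N3 <- N6 <- N4 -> N9 <- N5 -> N2
  P4: N3 <- N6 <- N5 -> N2
That exhausts the simple backdoor paths. Count: 4.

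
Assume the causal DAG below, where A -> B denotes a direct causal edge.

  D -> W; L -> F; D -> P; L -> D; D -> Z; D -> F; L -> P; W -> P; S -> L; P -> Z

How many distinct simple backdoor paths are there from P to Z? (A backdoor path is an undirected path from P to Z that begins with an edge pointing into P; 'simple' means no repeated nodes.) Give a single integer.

4

A backdoor path from P to Z is any simple undirected path whose first edge points into P (i.e. leaves P via a parent).
Parents of P: {D, L, W}.
Enumerating:
  P1: P <- L -> D -> Z
  P2: P <- L -> F <- D -> Z
  P3: P <- D -> Z
  P4: P <- W <- D -> Z
That exhausts the simple backdoor paths. Count: 4.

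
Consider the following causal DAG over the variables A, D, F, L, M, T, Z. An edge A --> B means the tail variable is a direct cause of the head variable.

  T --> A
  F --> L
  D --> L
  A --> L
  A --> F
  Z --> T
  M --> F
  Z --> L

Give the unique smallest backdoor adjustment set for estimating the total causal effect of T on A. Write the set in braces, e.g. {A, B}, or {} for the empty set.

{}

Variables eligible for adjustment (non-descendants of T, excluding T and A): {D, M, Z}.
Backdoor paths from T to A:
  P1: T <- Z -> L <- A
  P2: T <- Z -> L <- F <- A
Each backdoor path contains an unconditioned collider, so every path is already blocked with the empty conditioning set:
  P1: blocked at collider L (neither it nor any descendant is in the conditioning set).
  P2: blocked at collider L (neither it nor any descendant is in the conditioning set).
The empty set is therefore the unique smallest valid set.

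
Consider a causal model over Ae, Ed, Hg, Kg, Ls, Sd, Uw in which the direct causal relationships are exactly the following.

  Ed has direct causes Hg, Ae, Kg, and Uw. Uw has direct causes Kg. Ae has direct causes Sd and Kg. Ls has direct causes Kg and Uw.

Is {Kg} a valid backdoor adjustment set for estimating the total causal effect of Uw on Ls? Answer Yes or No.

Yes

Backdoor paths from Uw to Ls (paths whose first edge points into Uw):
  P1: Uw <- Kg -> Ls
Condition 1 (no descendant of Uw in the set): holds — descendants of Uw are {Ed, Ls}; none are in {Kg}.
Condition 2 (every backdoor path blocked by {Kg}):
  P1: blocked at fork node Kg ∈ conditioning set.
{Kg} satisfies the backdoor criterion.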